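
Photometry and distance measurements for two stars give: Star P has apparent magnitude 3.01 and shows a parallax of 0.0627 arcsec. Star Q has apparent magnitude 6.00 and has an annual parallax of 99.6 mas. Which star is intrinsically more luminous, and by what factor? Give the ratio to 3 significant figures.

Star P is more luminous, by a factor of 39.6.

Star P: d = 1/p = 1/0.0627″ = 15.95 pc
Star P: M = m − 5 log₁₀ d + 5 = 3.01 − 5·1.2027 + 5 = 1.996
Star Q: p = 99.6 mas = 0.0996″ → d = 1/p = 10.04 pc
Star Q: M = m − 5 log₁₀ d + 5 = 6.00 − 5·1.0017 + 5 = 5.991
ΔM = M_P − M_Q = 1.996 − (5.991) = -3.995; smaller M is more luminous → Star P.
L ratio = 10^(0.4 |ΔM|) = 10^1.598 = 39.63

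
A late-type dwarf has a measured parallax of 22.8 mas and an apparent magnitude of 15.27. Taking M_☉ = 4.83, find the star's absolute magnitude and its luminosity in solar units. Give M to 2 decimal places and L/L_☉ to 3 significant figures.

M ≈ 12.06; L/L_☉ ≈ 1.28×10^-3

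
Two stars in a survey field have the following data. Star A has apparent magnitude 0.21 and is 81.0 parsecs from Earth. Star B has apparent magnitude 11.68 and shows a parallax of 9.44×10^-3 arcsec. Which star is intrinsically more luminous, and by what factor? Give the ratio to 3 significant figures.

Star A is more luminous, by a factor of 22600.

Star A: M = m − 5 log₁₀ d + 5 = 0.21 − 5·1.9085 + 5 = -4.332
Star B: d = 1/p = 1/9.44×10^-3″ = 105.9 pc
Star B: M = m − 5 log₁₀ d + 5 = 11.68 − 5·2.0250 + 5 = 6.555
ΔM = M_A − M_B = -4.332 − (6.555) = -10.887; smaller M is more luminous → Star A.
L ratio = 10^(0.4 |ΔM|) = 10^4.355 = 22640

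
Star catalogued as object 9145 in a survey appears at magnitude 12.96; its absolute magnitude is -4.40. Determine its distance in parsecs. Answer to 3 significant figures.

d ≈ 29600 pc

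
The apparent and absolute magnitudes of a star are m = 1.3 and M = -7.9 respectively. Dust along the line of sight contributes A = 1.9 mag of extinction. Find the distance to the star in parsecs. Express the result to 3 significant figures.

d ≈ 288 pc

m − M = 5 log₁₀(d/10 pc) + A  ⇒  1.3 − (-7.9) − 1.9 = 5 log₁₀(d/10)
7.300 = 5 log₁₀(d/10)
log₁₀ d = (m − M − A)/5 + 1 = 2.4600
d = 10^2.4600 = 288.4 pc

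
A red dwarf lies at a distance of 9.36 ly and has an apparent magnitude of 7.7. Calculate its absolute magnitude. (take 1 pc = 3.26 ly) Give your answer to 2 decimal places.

M ≈ 10.41

d = 9.36 ly / 3.26 = 2.871 pc
5 log₁₀(d/10 pc) = 5 log₁₀(2.871) − 5 = -2.710
M = m − 5 log₁₀(d/10) = 7.7 + 2.710 = 10.410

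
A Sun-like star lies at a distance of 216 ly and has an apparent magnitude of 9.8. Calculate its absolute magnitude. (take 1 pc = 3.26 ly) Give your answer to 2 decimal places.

M ≈ 5.69

d = 216 ly / 3.26 = 66.26 pc
5 log₁₀(d/10 pc) = 5 log₁₀(66.26) − 5 = 4.106
M = m − 5 log₁₀(d/10) = 9.8 − 4.106 = 5.694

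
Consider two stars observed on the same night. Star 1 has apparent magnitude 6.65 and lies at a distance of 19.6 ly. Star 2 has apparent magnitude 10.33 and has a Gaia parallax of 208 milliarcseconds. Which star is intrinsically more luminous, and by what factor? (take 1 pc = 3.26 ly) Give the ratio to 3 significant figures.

Star 1: d = 19.6 ly / 3.26 = 6.012 pc
Star 1: M = m − 5 log₁₀ d + 5 = 6.65 − 5·0.7790 + 5 = 7.755
Star 2: p = 208 mas = 0.208″ → d = 1/p = 4.808 pc
Star 2: M = m − 5 log₁₀ d + 5 = 10.33 − 5·0.6819 + 5 = 11.920
ΔM = M_1 − M_2 = 7.755 − (11.920) = -4.166; smaller M is more luminous → Star 1.
L ratio = 10^(0.4 |ΔM|) = 10^1.666 = 46.37

Star 1 is more luminous, by a factor of 46.4.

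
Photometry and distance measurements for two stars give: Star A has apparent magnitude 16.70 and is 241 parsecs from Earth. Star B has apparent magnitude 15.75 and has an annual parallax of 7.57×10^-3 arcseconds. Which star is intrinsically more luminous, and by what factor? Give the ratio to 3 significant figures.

Star A is more luminous, by a factor of 1.39.

Star A: M = m − 5 log₁₀ d + 5 = 16.70 − 5·2.3820 + 5 = 9.790
Star B: d = 1/p = 1/7.57×10^-3″ = 132.1 pc
Star B: M = m − 5 log₁₀ d + 5 = 15.75 − 5·2.1209 + 5 = 10.145
ΔM = M_A − M_B = 9.790 − (10.145) = -0.356; smaller M is more luminous → Star A.
L ratio = 10^(0.4 |ΔM|) = 10^0.142 = 1.387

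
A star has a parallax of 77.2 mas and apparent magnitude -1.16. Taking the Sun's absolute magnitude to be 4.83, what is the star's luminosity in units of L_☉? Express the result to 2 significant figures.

d = 1/p = 1000/77.2 mas = 12.95 pc
M = m − 5 log₁₀ d + 5 = -1.16 − 5·1.1124 + 5 = -1.722
M − M_☉ = -1.722 − 4.83 = -6.552
L/L_☉ = 10^(−0.4 × -6.552) = 417.6

L/L_☉ ≈ 420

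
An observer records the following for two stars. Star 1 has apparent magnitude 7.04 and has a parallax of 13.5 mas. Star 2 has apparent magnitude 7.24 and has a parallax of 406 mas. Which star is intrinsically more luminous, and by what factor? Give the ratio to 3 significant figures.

Star 1: p = 13.5 mas = 0.0135″ → d = 1/p = 74.07 pc
Star 1: M = m − 5 log₁₀ d + 5 = 7.04 − 5·1.8697 + 5 = 2.692
Star 2: p = 406 mas = 0.406″ → d = 1/p = 2.463 pc
Star 2: M = m − 5 log₁₀ d + 5 = 7.24 − 5·0.3915 + 5 = 10.283
ΔM = M_1 − M_2 = 2.692 − (10.283) = -7.591; smaller M is more luminous → Star 1.
L ratio = 10^(0.4 |ΔM|) = 10^3.036 = 1087

Star 1 is more luminous, by a factor of 1090.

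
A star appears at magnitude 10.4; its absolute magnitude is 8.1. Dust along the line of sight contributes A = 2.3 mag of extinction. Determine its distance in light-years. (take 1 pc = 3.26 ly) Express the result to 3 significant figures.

d ≈ 32.6 ly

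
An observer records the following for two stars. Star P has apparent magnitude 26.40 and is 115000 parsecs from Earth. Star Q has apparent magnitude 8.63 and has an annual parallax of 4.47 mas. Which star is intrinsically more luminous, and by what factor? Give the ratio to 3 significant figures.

Star P: M = m − 5 log₁₀ d + 5 = 26.40 − 5·5.0607 + 5 = 6.097
Star Q: p = 4.47 mas = 4.47×10^-3″ → d = 1/p = 223.7 pc
Star Q: M = m − 5 log₁₀ d + 5 = 8.63 − 5·2.3497 + 5 = 1.882
ΔM = M_P − M_Q = 6.097 − (1.882) = 4.215; smaller M is more luminous → Star Q.
L ratio = 10^(0.4 |ΔM|) = 10^1.686 = 48.53

Star Q is more luminous, by a factor of 48.5.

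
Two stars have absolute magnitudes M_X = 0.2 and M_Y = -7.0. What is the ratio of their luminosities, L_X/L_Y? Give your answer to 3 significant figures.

ΔM = M_X − M_Y = 7.2
L_X/L_Y = 10^(−0.4 ΔM) = 10^-2.880 = 1.318×10^-3

L_X/L_Y ≈ 1.32×10^-3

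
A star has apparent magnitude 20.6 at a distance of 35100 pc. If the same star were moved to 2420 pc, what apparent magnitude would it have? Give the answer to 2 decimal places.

Flux ∝ 1/d², so Δm = 5 log₁₀(d₂/d₁) = 5 log₁₀(2420/35100) = -5.807
m₂ = m₁ + Δm = 20.6 + (-5.807) = 14.793

m ≈ 14.79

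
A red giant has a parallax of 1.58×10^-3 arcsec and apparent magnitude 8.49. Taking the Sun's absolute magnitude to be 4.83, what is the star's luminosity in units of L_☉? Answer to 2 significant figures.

L/L_☉ ≈ 140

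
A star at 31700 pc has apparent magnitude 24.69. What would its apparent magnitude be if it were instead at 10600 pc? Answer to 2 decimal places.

m ≈ 22.31

Flux ∝ 1/d², so Δm = 5 log₁₀(d₂/d₁) = 5 log₁₀(10600/31700) = -2.379
m₂ = m₁ + Δm = 24.69 + (-2.379) = 22.311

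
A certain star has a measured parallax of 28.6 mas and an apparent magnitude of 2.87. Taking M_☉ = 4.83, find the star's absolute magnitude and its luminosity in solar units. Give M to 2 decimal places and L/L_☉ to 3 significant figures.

M ≈ 0.15; L/L_☉ ≈ 74.3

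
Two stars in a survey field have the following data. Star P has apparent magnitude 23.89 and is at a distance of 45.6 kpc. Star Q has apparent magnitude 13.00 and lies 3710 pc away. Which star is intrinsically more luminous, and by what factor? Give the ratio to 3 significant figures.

Star P: d = 45.6 kpc = 45600 pc
Star P: M = m − 5 log₁₀ d + 5 = 23.89 − 5·4.6590 + 5 = 5.595
Star Q: M = m − 5 log₁₀ d + 5 = 13.00 − 5·3.5694 + 5 = 0.153
ΔM = M_P − M_Q = 5.595 − (0.153) = 5.442; smaller M is more luminous → Star Q.
L ratio = 10^(0.4 |ΔM|) = 10^2.177 = 150.3

Star Q is more luminous, by a factor of 150.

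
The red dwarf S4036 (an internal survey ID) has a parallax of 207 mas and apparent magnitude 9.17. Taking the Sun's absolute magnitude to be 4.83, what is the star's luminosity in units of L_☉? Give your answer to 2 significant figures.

L/L_☉ ≈ 4.3×10^-3

d = 1/p = 1000/207 mas = 4.831 pc
M = m − 5 log₁₀ d + 5 = 9.17 − 5·0.6840 + 5 = 10.750
M − M_☉ = 10.750 − 4.83 = 5.920
L/L_☉ = 10^(−0.4 × 5.920) = 4.286×10^-3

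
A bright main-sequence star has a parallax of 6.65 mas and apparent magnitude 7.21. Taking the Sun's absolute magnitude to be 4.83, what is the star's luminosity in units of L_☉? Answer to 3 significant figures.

L/L_☉ ≈ 25.3

d = 1/p = 1000/6.65 mas = 150.4 pc
M = m − 5 log₁₀ d + 5 = 7.21 − 5·2.1772 + 5 = 1.324
M − M_☉ = 1.324 − 4.83 = -3.506
L/L_☉ = 10^(−0.4 × -3.506) = 25.26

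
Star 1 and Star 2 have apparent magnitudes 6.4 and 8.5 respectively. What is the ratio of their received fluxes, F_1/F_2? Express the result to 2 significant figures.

Magnitude difference = -2.1
Flux ratio = 10^(−0.4 Δm) = 10^(−0.4 × -2.1) = 10^0.840 = 6.918

F_1/F_2 ≈ 6.9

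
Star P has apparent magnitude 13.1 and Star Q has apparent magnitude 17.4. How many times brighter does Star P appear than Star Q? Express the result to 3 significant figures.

Δm = 13.1 − (17.4) = -4.3
Flux ratio = 10^(−0.4 Δm) = 10^(−0.4 × -4.3) = 10^1.720 = 52.48

52.5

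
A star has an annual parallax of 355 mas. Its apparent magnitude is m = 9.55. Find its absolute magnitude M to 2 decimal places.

M ≈ 12.30

p = 355 mas = 0.355″ → d = 1/p = 2.817 pc
5 log₁₀(d/10 pc) = 5 log₁₀(2.817) − 5 = -2.751
M = m − 5 log₁₀(d/10) = 9.55 + 2.751 = 12.301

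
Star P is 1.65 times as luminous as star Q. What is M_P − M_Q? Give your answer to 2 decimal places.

M_P − M_Q ≈ -0.54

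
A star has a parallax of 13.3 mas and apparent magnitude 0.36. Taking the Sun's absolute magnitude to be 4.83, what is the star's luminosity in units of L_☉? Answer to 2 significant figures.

L/L_☉ ≈ 3500

d = 1/p = 1000/13.3 mas = 75.19 pc
M = m − 5 log₁₀ d + 5 = 0.36 − 5·1.8761 + 5 = -4.021
M − M_☉ = -4.021 − 4.83 = -8.851
L/L_☉ = 10^(−0.4 × -8.851) = 3470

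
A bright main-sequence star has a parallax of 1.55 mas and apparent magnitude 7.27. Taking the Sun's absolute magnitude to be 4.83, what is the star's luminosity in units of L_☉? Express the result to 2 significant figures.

L/L_☉ ≈ 440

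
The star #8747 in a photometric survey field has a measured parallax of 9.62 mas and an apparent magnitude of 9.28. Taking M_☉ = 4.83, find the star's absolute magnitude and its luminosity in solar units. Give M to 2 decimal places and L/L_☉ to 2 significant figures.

d = 1/p = 1000/9.62 mas = 104.0 pc
M = m − 5 log₁₀ d + 5 = 9.28 − 5·2.0168 + 5 = 4.196
M − M_☉ = 4.196 − 4.83 = -0.634
L/L_☉ = 10^(−0.4 × -0.634) = 1.793

M ≈ 4.20; L/L_☉ ≈ 1.8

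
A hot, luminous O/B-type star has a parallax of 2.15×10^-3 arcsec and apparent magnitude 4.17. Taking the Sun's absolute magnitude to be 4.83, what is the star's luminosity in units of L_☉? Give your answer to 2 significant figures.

L/L_☉ ≈ 4000

d = 1/p = 1/2.15×10^-3″ = 465.1 pc
M = m − 5 log₁₀ d + 5 = 4.17 − 5·2.6676 + 5 = -4.168
M − M_☉ = -4.168 − 4.83 = -8.998
L/L_☉ = 10^(−0.4 × -8.998) = 3973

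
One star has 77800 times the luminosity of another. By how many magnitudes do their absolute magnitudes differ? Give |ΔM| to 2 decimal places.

Pogson: ΔM = −2.5 log₁₀(ratio) = −2.5 log₁₀(77800) = −2.5 × 4.8910 = -12.227

|ΔM| ≈ 12.23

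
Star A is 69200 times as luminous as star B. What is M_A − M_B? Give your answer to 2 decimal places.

M_A − M_B ≈ -12.10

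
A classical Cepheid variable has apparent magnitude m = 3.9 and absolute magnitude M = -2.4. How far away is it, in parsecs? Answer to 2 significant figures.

Distance modulus: m − M = 3.9 − (-2.4) = 6.300
m − M = 5 log₁₀ d − 5
log₁₀ d = (m − M)/5 + 1 = 2.2600
d = 10^2.2600 = 182.0 pc

d ≈ 180 pc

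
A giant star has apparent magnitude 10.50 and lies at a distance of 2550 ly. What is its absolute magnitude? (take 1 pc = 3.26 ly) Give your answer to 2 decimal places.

M ≈ 1.03

d = 2550 ly / 3.26 = 782.2 pc
5 log₁₀(d/10 pc) = 5 log₁₀(782.2) − 5 = 9.467
M = m − 5 log₁₀(d/10) = 10.50 − 9.467 = 1.033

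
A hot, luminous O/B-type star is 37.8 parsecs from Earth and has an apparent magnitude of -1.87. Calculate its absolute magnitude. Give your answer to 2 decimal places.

M ≈ -4.76

5 log₁₀(d/10 pc) = 5 log₁₀(37.80) − 5 = 2.887
M = m − 5 log₁₀(d/10) = -1.87 − 2.887 = -4.757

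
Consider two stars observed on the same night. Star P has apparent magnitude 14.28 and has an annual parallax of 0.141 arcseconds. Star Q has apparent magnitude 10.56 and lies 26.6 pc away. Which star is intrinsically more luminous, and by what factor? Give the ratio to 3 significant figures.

Star Q is more luminous, by a factor of 433.

Star P: d = 1/p = 1/0.141″ = 7.092 pc
Star P: M = m − 5 log₁₀ d + 5 = 14.28 − 5·0.8508 + 5 = 15.026
Star Q: M = m − 5 log₁₀ d + 5 = 10.56 − 5·1.4249 + 5 = 8.436
ΔM = M_P − M_Q = 15.026 − (8.436) = 6.591; smaller M is more luminous → Star Q.
L ratio = 10^(0.4 |ΔM|) = 10^2.636 = 432.7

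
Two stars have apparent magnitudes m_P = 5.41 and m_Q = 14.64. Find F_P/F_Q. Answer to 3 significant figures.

Δm = 5.41 − (14.64) = -9.23
Flux ratio = 10^(−0.4 Δm) = 10^(−0.4 × -9.23) = 10^3.692 = 4920

F_P/F_Q ≈ 4920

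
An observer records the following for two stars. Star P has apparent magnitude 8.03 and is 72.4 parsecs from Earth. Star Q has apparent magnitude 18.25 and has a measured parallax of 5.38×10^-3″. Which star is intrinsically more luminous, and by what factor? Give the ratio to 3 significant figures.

Star P is more luminous, by a factor of 1860.

Star P: M = m − 5 log₁₀ d + 5 = 8.03 − 5·1.8597 + 5 = 3.731
Star Q: d = 1/p = 1/5.38×10^-3″ = 185.9 pc
Star Q: M = m − 5 log₁₀ d + 5 = 18.25 − 5·2.2692 + 5 = 11.904
ΔM = M_P − M_Q = 3.731 − (11.904) = -8.173; smaller M is more luminous → Star P.
L ratio = 10^(0.4 |ΔM|) = 10^3.269 = 1858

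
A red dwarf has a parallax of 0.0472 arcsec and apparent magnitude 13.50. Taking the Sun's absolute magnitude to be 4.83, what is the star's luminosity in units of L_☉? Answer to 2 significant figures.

L/L_☉ ≈ 1.5×10^-3

d = 1/p = 1/0.0472″ = 21.19 pc
M = m − 5 log₁₀ d + 5 = 13.50 − 5·1.3261 + 5 = 11.870
M − M_☉ = 11.870 − 4.83 = 7.040
L/L_☉ = 10^(−0.4 × 7.040) = 1.528×10^-3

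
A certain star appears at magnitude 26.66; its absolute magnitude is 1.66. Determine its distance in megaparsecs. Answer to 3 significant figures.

d ≈ 1.00 Mpc

μ = m − M = 25.000
m − M = 5 log₁₀ d − 5
log₁₀ d = (m − M)/5 + 1 = 6.0000
d = 10^6.0000 = 1.000×10^6 pc
= 1.000 Mpc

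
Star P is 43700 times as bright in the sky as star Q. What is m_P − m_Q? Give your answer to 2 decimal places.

Pogson: Δm = −2.5 log₁₀(ratio) = −2.5 log₁₀(43700) = −2.5 × 4.6405 = -11.601
Star P is brighter, so it has the smaller magnitude: the difference is negative.

m_P − m_Q ≈ -11.60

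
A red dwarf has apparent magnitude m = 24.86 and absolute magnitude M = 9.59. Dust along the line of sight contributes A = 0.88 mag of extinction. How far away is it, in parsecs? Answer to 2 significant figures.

d ≈ 7600 pc

m − M = 5 log₁₀(d/10 pc) + A  ⇒  24.86 − (9.59) − 0.88 = 5 log₁₀(d/10)
14.390 = 5 log₁₀(d/10)
log₁₀ d = (m − M − A)/5 + 1 = 3.8780
d = 10^3.8780 = 7551 pc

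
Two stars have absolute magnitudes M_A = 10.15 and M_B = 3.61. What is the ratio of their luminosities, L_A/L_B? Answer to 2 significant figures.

L_A/L_B ≈ 2.4×10^-3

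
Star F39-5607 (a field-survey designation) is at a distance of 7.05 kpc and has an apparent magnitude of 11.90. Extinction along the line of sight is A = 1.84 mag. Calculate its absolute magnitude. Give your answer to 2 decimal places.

M ≈ -4.18

d = 7.05 kpc = 7050 pc
5 log₁₀(d/10 pc) = 5 log₁₀(7050) − 5 = 14.241
M = m − 5 log₁₀(d/10) − A = 11.90 − 14.241 − 1.84 = -4.181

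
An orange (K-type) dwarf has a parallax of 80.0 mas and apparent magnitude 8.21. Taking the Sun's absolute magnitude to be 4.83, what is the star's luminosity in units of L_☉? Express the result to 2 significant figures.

d = 1/p = 1000/80.0 mas = 12.50 pc
M = m − 5 log₁₀ d + 5 = 8.21 − 5·1.0969 + 5 = 7.725
M − M_☉ = 7.725 − 4.83 = 2.895
L/L_☉ = 10^(−0.4 × 2.895) = 0.06947

L/L_☉ ≈ 0.069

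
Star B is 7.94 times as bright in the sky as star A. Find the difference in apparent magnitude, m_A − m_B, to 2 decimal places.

Pogson: Δm = −2.5 log₁₀(ratio) = −2.5 log₁₀(7.94) = −2.5 × 0.8998 = -2.250
Star B is brighter so has the smaller magnitude: m_A − m_B is positive.

m_A − m_B ≈ 2.25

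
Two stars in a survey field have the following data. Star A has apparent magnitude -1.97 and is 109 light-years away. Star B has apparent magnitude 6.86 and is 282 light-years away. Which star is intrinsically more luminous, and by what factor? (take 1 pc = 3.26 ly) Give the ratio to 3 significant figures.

Star A: d = 109 ly / 3.26 = 33.44 pc
Star A: M = m − 5 log₁₀ d + 5 = -1.97 − 5·1.5242 + 5 = -4.591
Star B: d = 282 ly / 3.26 = 86.50 pc
Star B: M = m − 5 log₁₀ d + 5 = 6.86 − 5·1.9370 + 5 = 2.175
ΔM = M_A − M_B = -4.591 − (2.175) = -6.766; smaller M is more luminous → Star A.
L ratio = 10^(0.4 |ΔM|) = 10^2.706 = 508.6

Star A is more luminous, by a factor of 509.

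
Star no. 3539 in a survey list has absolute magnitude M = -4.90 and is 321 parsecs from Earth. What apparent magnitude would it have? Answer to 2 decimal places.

m = M + 5 log₁₀ d − 5 = -4.90 + 5·2.5065 − 5 = 2.633

m ≈ 2.63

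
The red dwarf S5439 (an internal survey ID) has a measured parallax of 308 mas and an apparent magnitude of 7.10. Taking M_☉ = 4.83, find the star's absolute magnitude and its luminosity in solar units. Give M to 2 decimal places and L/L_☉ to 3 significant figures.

M ≈ 9.54; L/L_☉ ≈ 0.0130

d = 1/p = 1000/308 mas = 3.247 pc
M = m − 5 log₁₀ d + 5 = 7.10 − 5·0.5114 + 5 = 9.543
M − M_☉ = 9.543 − 4.83 = 4.713
L/L_☉ = 10^(−0.4 × 4.713) = 0.01303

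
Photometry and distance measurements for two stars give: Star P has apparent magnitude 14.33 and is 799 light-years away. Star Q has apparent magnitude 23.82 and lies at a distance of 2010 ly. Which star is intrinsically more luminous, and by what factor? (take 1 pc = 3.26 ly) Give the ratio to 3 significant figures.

Star P is more luminous, by a factor of 988.

Star P: d = 799 ly / 3.26 = 245.1 pc
Star P: M = m − 5 log₁₀ d + 5 = 14.33 − 5·2.3893 + 5 = 7.383
Star Q: d = 2010 ly / 3.26 = 616.6 pc
Star Q: M = m − 5 log₁₀ d + 5 = 23.82 − 5·2.7900 + 5 = 14.870
ΔM = M_P − M_Q = 7.383 − (14.870) = -7.487; smaller M is more luminous → Star P.
L ratio = 10^(0.4 |ΔM|) = 10^2.995 = 987.9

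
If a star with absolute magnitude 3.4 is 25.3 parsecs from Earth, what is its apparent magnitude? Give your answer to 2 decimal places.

m = M + 5 log₁₀ d − 5 = 3.4 + 5·1.4031 − 5 = 5.416

m ≈ 5.42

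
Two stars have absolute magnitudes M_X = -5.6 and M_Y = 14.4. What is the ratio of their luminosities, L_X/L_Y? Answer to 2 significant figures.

L_X/L_Y ≈ 1.0×10^8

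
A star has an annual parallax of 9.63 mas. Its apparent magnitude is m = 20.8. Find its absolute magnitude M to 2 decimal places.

M ≈ 15.72

p = 9.63 mas = 9.63×10^-3″ → d = 1/p = 103.8 pc
5 log₁₀(d/10 pc) = 5 log₁₀(103.8) − 5 = 5.082
M = m − 5 log₁₀(d/10) = 20.8 − 5.082 = 15.718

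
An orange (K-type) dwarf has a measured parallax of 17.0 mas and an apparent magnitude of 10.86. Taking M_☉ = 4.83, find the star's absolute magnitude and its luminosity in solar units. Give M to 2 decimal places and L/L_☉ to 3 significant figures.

d = 1/p = 1000/17.0 mas = 58.82 pc
M = m − 5 log₁₀ d + 5 = 10.86 − 5·1.7696 + 5 = 7.012
M − M_☉ = 7.012 − 4.83 = 2.182
L/L_☉ = 10^(−0.4 × 2.182) = 0.1340

M ≈ 7.01; L/L_☉ ≈ 0.134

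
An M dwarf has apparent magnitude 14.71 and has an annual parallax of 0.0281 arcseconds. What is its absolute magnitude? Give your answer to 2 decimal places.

M ≈ 11.95

d = 1/p = 1/0.0281″ = 35.59 pc
5 log₁₀(d/10 pc) = 5 log₁₀(35.59) − 5 = 2.756
M = m − 5 log₁₀(d/10) = 14.71 − 2.756 = 11.954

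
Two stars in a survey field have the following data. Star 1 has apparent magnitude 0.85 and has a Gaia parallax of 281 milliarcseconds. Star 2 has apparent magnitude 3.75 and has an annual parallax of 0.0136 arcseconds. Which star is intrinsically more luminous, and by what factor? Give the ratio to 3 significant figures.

Star 2 is more luminous, by a factor of 29.5.

Star 1: p = 281 mas = 0.281″ → d = 1/p = 3.559 pc
Star 1: M = m − 5 log₁₀ d + 5 = 0.85 − 5·0.5513 + 5 = 3.094
Star 2: d = 1/p = 1/0.0136″ = 73.53 pc
Star 2: M = m − 5 log₁₀ d + 5 = 3.75 − 5·1.8665 + 5 = -0.582
ΔM = M_1 − M_2 = 3.094 − (-0.582) = 3.676; smaller M is more luminous → Star 2.
L ratio = 10^(0.4 |ΔM|) = 10^1.470 = 29.53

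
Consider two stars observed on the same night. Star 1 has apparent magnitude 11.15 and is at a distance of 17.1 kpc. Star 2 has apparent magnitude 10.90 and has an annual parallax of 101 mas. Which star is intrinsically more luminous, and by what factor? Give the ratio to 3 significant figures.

Star 1: d = 17.1 kpc = 17100 pc
Star 1: M = m − 5 log₁₀ d + 5 = 11.15 − 5·4.2330 + 5 = -5.015
Star 2: p = 101 mas = 0.101″ → d = 1/p = 9.901 pc
Star 2: M = m − 5 log₁₀ d + 5 = 10.90 − 5·0.9957 + 5 = 10.922
ΔM = M_1 − M_2 = -5.015 − (10.922) = -15.937; smaller M is more luminous → Star 1.
L ratio = 10^(0.4 |ΔM|) = 10^6.375 = 2.369×10^6

Star 1 is more luminous, by a factor of 2.37×10^6.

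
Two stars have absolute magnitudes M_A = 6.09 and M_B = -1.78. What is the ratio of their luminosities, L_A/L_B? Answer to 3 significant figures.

L_A/L_B ≈ 7.11×10^-4

ΔM = M_A − M_B = 7.87
L_A/L_B = 10^(−0.4 ΔM) = 10^-3.148 = 7.112×10^-4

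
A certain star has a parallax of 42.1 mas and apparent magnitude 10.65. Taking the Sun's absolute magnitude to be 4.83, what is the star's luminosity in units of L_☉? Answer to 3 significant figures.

L/L_☉ ≈ 0.0265

d = 1/p = 1000/42.1 mas = 23.75 pc
M = m − 5 log₁₀ d + 5 = 10.65 − 5·1.3757 + 5 = 8.771
M − M_☉ = 8.771 − 4.83 = 3.941
L/L_☉ = 10^(−0.4 × 3.941) = 0.02651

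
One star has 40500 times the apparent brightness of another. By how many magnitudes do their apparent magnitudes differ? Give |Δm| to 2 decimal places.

|Δm| ≈ 11.52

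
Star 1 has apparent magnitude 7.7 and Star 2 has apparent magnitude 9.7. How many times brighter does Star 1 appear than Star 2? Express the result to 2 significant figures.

6.3

Δm = 7.7 − (9.7) = -2.0
Flux ratio = 10^(−0.4 Δm) = 10^(−0.4 × -2.0) = 10^0.800 = 6.310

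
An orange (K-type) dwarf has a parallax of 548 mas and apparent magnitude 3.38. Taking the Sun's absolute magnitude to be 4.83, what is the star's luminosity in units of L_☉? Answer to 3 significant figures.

d = 1/p = 1000/548 mas = 1.825 pc
M = m − 5 log₁₀ d + 5 = 3.38 − 5·0.2612 + 5 = 7.074
M − M_☉ = 7.074 − 4.83 = 2.244
L/L_☉ = 10^(−0.4 × 2.244) = 0.1266

L/L_☉ ≈ 0.127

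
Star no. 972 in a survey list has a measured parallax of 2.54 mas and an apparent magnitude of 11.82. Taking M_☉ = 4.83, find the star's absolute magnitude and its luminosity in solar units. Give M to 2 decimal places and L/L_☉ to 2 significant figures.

d = 1/p = 1000/2.54 mas = 393.7 pc
M = m − 5 log₁₀ d + 5 = 11.82 − 5·2.5952 + 5 = 3.844
M − M_☉ = 3.844 − 4.83 = -0.986
L/L_☉ = 10^(−0.4 × -0.986) = 2.479

M ≈ 3.84; L/L_☉ ≈ 2.5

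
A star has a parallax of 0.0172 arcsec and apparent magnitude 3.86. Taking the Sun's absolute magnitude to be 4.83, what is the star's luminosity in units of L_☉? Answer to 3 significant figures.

L/L_☉ ≈ 82.6

d = 1/p = 1/0.0172″ = 58.14 pc
M = m − 5 log₁₀ d + 5 = 3.86 − 5·1.7645 + 5 = 0.038
M − M_☉ = 0.038 − 4.83 = -4.792
L/L_☉ = 10^(−0.4 × -4.792) = 82.59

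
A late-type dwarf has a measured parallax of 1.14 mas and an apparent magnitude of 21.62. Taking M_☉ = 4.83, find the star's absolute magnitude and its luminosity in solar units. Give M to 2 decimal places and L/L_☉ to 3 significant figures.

M ≈ 11.90; L/L_☉ ≈ 1.48×10^-3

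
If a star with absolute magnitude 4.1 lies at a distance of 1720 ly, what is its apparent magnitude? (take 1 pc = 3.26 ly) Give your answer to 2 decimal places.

d = 1720 ly / 3.26 = 527.6 pc
m = M + 5 log₁₀ d − 5 = 4.1 + 5·2.7223 − 5 = 12.712

m ≈ 12.71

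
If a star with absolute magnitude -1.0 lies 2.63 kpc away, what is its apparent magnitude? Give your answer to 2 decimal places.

m ≈ 11.10

d = 2.63 kpc = 2630 pc
m = M + 5 log₁₀ d − 5 = -1.0 + 5·3.4200 − 5 = 11.100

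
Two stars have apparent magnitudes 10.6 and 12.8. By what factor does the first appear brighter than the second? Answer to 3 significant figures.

7.59

Magnitude difference = -2.2
Flux ratio = 10^(−0.4 Δm) = 10^(−0.4 × -2.2) = 10^0.880 = 7.586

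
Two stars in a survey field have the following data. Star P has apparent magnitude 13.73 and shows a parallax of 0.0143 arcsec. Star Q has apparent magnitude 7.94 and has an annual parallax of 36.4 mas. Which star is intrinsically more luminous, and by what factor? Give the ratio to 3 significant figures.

Star Q is more luminous, by a factor of 31.9.

Star P: d = 1/p = 1/0.0143″ = 69.93 pc
Star P: M = m − 5 log₁₀ d + 5 = 13.73 − 5·1.8447 + 5 = 9.507
Star Q: p = 36.4 mas = 0.0364″ → d = 1/p = 27.47 pc
Star Q: M = m − 5 log₁₀ d + 5 = 7.94 − 5·1.4389 + 5 = 5.746
ΔM = M_P − M_Q = 9.507 − (5.746) = 3.761; smaller M is more luminous → Star Q.
L ratio = 10^(0.4 |ΔM|) = 10^1.504 = 31.95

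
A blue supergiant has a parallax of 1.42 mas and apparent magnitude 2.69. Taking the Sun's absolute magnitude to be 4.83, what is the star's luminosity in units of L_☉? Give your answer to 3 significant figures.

L/L_☉ ≈ 35600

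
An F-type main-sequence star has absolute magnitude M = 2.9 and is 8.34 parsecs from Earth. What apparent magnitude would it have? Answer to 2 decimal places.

m ≈ 2.51

m = M + 5 log₁₀ d − 5 = 2.9 + 5·0.9212 − 5 = 2.506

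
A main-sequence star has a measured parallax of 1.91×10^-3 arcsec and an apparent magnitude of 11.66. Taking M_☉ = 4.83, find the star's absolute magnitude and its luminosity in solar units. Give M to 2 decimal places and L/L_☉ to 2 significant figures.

M ≈ 3.07; L/L_☉ ≈ 5.1

d = 1/p = 1/1.91×10^-3″ = 523.6 pc
M = m − 5 log₁₀ d + 5 = 11.66 − 5·2.7190 + 5 = 3.065
M − M_☉ = 3.065 − 4.83 = -1.765
L/L_☉ = 10^(−0.4 × -1.765) = 5.081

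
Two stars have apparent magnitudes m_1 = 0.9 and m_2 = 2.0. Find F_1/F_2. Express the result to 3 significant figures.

F_1/F_2 ≈ 2.75

Magnitude difference = -1.1
Flux ratio = 10^(−0.4 Δm) = 10^(−0.4 × -1.1) = 10^0.440 = 2.754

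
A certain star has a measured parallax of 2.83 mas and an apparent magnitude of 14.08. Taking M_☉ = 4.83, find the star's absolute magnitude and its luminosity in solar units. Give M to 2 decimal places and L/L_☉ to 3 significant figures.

M ≈ 6.34; L/L_☉ ≈ 0.249

d = 1/p = 1000/2.83 mas = 353.4 pc
M = m − 5 log₁₀ d + 5 = 14.08 − 5·2.5482 + 5 = 6.339
M − M_☉ = 6.339 − 4.83 = 1.509
L/L_☉ = 10^(−0.4 × 1.509) = 0.2491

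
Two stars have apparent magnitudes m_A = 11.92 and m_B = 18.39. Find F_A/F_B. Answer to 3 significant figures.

Magnitude difference = -6.47
Flux ratio = 10^(−0.4 Δm) = 10^(−0.4 × -6.47) = 10^2.588 = 387.3

F_A/F_B ≈ 387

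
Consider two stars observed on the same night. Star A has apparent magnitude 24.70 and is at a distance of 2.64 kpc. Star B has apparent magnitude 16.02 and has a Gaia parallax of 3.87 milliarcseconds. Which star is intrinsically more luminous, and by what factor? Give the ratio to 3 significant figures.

Star B is more luminous, by a factor of 28.4.

Star A: d = 2.64 kpc = 2640 pc
Star A: M = m − 5 log₁₀ d + 5 = 24.70 − 5·3.4216 + 5 = 12.592
Star B: p = 3.87 mas = 3.87×10^-3″ → d = 1/p = 258.4 pc
Star B: M = m − 5 log₁₀ d + 5 = 16.02 − 5·2.4123 + 5 = 8.959
ΔM = M_A − M_B = 12.592 − (8.959) = 3.633; smaller M is more luminous → Star B.
L ratio = 10^(0.4 |ΔM|) = 10^1.453 = 28.40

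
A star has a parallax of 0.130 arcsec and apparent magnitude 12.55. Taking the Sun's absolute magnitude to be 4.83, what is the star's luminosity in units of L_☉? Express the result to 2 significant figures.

d = 1/p = 1/0.130″ = 7.692 pc
M = m − 5 log₁₀ d + 5 = 12.55 − 5·0.8861 + 5 = 13.120
M − M_☉ = 13.120 − 4.83 = 8.290
L/L_☉ = 10^(−0.4 × 8.290) = 4.832×10^-4

L/L_☉ ≈ 4.8×10^-4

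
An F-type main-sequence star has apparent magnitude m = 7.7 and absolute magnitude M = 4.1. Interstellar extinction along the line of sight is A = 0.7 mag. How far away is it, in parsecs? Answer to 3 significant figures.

m − M = 5 log₁₀(d/10 pc) + A  ⇒  7.7 − (4.1) − 0.7 = 5 log₁₀(d/10)
2.900 = 5 log₁₀(d/10)
log₁₀ d = (m − M − A)/5 + 1 = 1.5800
d = 10^1.5800 = 38.02 pc

d ≈ 38.0 pc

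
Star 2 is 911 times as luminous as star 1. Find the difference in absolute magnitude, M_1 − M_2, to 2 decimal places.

Pogson: ΔM = −2.5 log₁₀(ratio) = −2.5 log₁₀(911) = −2.5 × 2.9595 = -7.399
Star 2 is brighter so has the smaller magnitude: M_1 − M_2 is positive.

M_1 − M_2 ≈ 7.40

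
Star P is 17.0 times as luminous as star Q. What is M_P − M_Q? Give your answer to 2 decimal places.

M_P − M_Q ≈ -3.08

Pogson: ΔM = −2.5 log₁₀(ratio) = −2.5 log₁₀(17.0) = −2.5 × 1.2304 = -3.076
Star P is brighter, so it has the smaller magnitude: the difference is negative.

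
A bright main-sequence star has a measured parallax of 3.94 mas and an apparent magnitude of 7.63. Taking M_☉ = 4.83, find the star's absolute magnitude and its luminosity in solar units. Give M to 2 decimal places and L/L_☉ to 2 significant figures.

M ≈ 0.61; L/L_☉ ≈ 49

d = 1/p = 1000/3.94 mas = 253.8 pc
M = m − 5 log₁₀ d + 5 = 7.63 − 5·2.4045 + 5 = 0.607
M − M_☉ = 0.607 − 4.83 = -4.223
L/L_☉ = 10^(−0.4 × -4.223) = 48.87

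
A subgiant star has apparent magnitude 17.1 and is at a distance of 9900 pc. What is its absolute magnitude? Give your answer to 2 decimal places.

5 log₁₀(d/10 pc) = 5 log₁₀(9900) − 5 = 14.978
M = m − 5 log₁₀(d/10) = 17.1 − 14.978 = 2.122

M ≈ 2.12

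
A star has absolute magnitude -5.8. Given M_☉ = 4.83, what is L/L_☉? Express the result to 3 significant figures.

L/L_☉ ≈ 17900

M − M_☉ = -5.8 − 4.83 = -10.630
L/L_☉ = 10^(−0.4 (M − M_☉)) = 10^4.252 = 17860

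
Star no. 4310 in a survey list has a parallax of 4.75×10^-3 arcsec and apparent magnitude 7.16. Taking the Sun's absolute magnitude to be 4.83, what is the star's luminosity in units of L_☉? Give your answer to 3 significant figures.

L/L_☉ ≈ 51.8

d = 1/p = 1/4.75×10^-3″ = 210.5 pc
M = m − 5 log₁₀ d + 5 = 7.16 − 5·2.3233 + 5 = 0.543
M − M_☉ = 0.543 − 4.83 = -4.287
L/L_☉ = 10^(−0.4 × -4.287) = 51.83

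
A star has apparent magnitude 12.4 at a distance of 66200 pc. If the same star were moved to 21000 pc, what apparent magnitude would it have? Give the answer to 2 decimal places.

m ≈ 9.91

Flux ∝ 1/d², so Δm = 5 log₁₀(d₂/d₁) = 5 log₁₀(21000/66200) = -2.493
m₂ = m₁ + Δm = 12.4 + (-2.493) = 9.907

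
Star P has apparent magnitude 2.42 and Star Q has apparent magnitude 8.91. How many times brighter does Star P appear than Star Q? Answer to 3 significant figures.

394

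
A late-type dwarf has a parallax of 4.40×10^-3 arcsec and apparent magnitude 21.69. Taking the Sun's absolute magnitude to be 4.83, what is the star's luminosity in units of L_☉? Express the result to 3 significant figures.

d = 1/p = 1/4.40×10^-3″ = 227.3 pc
M = m − 5 log₁₀ d + 5 = 21.69 − 5·2.3565 + 5 = 14.907
M − M_☉ = 14.907 − 4.83 = 10.077
L/L_☉ = 10^(−0.4 × 10.077) = 9.313×10^-5

L/L_☉ ≈ 9.31×10^-5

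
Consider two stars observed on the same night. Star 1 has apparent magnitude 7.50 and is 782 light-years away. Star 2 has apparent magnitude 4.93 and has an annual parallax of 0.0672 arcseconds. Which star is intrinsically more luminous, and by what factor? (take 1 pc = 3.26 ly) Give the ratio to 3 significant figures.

Star 1: d = 782 ly / 3.26 = 239.9 pc
Star 1: M = m − 5 log₁₀ d + 5 = 7.50 − 5·2.3800 + 5 = 0.600
Star 2: d = 1/p = 1/0.0672″ = 14.88 pc
Star 2: M = m − 5 log₁₀ d + 5 = 4.93 − 5·1.1726 + 5 = 4.067
ΔM = M_1 − M_2 = 0.600 − (4.067) = -3.467; smaller M is more luminous → Star 1.
L ratio = 10^(0.4 |ΔM|) = 10^1.387 = 24.36

Star 1 is more luminous, by a factor of 24.4.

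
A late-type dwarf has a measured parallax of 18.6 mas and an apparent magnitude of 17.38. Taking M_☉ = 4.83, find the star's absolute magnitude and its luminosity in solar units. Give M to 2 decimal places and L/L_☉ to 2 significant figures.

M ≈ 13.73; L/L_☉ ≈ 2.8×10^-4

d = 1/p = 1000/18.6 mas = 53.76 pc
M = m − 5 log₁₀ d + 5 = 17.38 − 5·1.7305 + 5 = 13.728
M − M_☉ = 13.728 − 4.83 = 8.898
L/L_☉ = 10^(−0.4 × 8.898) = 2.760×10^-4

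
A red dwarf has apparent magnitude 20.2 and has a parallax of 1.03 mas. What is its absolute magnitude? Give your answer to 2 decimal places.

M ≈ 10.26

p = 1.03 mas = 1.03×10^-3″ → d = 1/p = 970.9 pc
5 log₁₀(d/10 pc) = 5 log₁₀(970.9) − 5 = 9.936
M = m − 5 log₁₀(d/10) = 20.2 − 9.936 = 10.264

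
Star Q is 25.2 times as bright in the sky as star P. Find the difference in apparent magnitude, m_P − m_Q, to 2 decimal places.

Pogson: Δm = −2.5 log₁₀(ratio) = −2.5 log₁₀(25.2) = −2.5 × 1.4014 = -3.504
Star Q is brighter so has the smaller magnitude: m_P − m_Q is positive.

m_P − m_Q ≈ 3.50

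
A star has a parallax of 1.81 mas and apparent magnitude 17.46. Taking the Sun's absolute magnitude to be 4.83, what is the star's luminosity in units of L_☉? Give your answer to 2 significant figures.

d = 1/p = 1000/1.81 mas = 552.5 pc
M = m − 5 log₁₀ d + 5 = 17.46 − 5·2.7423 + 5 = 8.748
M − M_☉ = 8.748 − 4.83 = 3.918
L/L_☉ = 10^(−0.4 × 3.918) = 0.02708

L/L_☉ ≈ 0.027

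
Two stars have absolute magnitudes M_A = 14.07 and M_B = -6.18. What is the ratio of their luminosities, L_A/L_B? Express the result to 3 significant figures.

L_A/L_B ≈ 7.94×10^-9

ΔM = M_A − M_B = 20.25
L_A/L_B = 10^(−0.4 ΔM) = 10^-8.100 = 7.943×10^-9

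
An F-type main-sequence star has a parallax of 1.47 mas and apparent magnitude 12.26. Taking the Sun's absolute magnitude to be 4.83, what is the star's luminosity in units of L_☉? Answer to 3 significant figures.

d = 1/p = 1000/1.47 mas = 680.3 pc
M = m − 5 log₁₀ d + 5 = 12.26 − 5·2.8327 + 5 = 3.097
M − M_☉ = 3.097 − 4.83 = -1.733
L/L_☉ = 10^(−0.4 × -1.733) = 4.936

L/L_☉ ≈ 4.94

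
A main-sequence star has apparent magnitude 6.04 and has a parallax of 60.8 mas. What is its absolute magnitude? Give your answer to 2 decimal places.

M ≈ 4.96

p = 60.8 mas = 0.0608″ → d = 1/p = 16.45 pc
5 log₁₀(d/10 pc) = 5 log₁₀(16.45) − 5 = 1.080
M = m − 5 log₁₀(d/10) = 6.04 − 1.080 = 4.960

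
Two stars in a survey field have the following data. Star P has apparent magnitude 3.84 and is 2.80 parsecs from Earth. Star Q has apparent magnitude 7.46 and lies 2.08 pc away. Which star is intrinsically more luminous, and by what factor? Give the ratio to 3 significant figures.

Star P is more luminous, by a factor of 50.8.

Star P: M = m − 5 log₁₀ d + 5 = 3.84 − 5·0.4472 + 5 = 6.604
Star Q: M = m − 5 log₁₀ d + 5 = 7.46 − 5·0.3181 + 5 = 10.870
ΔM = M_P − M_Q = 6.604 − (10.870) = -4.265; smaller M is more luminous → Star P.
L ratio = 10^(0.4 |ΔM|) = 10^1.706 = 50.84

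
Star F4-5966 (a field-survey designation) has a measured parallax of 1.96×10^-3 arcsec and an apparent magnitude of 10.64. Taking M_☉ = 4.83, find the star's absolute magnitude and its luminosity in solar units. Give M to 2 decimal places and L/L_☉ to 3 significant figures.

M ≈ 2.10; L/L_☉ ≈ 12.3

d = 1/p = 1/1.96×10^-3″ = 510.2 pc
M = m − 5 log₁₀ d + 5 = 10.64 − 5·2.7077 + 5 = 2.101
M − M_☉ = 2.101 − 4.83 = -2.729
L/L_☉ = 10^(−0.4 × -2.729) = 12.34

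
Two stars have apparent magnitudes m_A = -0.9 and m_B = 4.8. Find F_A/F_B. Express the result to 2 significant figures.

Δm = -0.9 − (4.8) = -5.7
Flux ratio = 10^(−0.4 Δm) = 10^(−0.4 × -5.7) = 10^2.280 = 190.5

F_A/F_B ≈ 190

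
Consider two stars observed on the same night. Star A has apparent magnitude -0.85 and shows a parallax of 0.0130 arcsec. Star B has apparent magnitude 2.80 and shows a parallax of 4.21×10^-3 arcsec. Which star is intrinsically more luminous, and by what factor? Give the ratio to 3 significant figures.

Star A: d = 1/p = 1/0.0130″ = 76.92 pc
Star A: M = m − 5 log₁₀ d + 5 = -0.85 − 5·1.8861 + 5 = -5.280
Star B: d = 1/p = 1/4.21×10^-3″ = 237.5 pc
Star B: M = m − 5 log₁₀ d + 5 = 2.80 − 5·2.3757 + 5 = -4.079
ΔM = M_A − M_B = -5.280 − (-4.079) = -1.202; smaller M is more luminous → Star A.
L ratio = 10^(0.4 |ΔM|) = 10^0.481 = 3.025

Star A is more luminous, by a factor of 3.02.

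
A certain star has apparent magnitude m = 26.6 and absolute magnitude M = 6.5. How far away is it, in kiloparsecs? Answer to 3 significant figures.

μ = m − M = 20.100
m − M = 5 log₁₀ d − 5
log₁₀ d = (m − M)/5 + 1 = 5.0200
d = 10^5.0200 = 104700 pc
= 104.7 kpc

d ≈ 105 kpc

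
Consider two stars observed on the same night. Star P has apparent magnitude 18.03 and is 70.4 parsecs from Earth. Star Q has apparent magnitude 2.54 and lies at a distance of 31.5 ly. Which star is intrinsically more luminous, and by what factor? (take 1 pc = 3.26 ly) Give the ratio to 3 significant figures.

Star P: M = m − 5 log₁₀ d + 5 = 18.03 − 5·1.8476 + 5 = 13.792
Star Q: d = 31.5 ly / 3.26 = 9.663 pc
Star Q: M = m − 5 log₁₀ d + 5 = 2.54 − 5·0.9851 + 5 = 2.615
ΔM = M_P − M_Q = 13.792 − (2.615) = 11.178; smaller M is more luminous → Star Q.
L ratio = 10^(0.4 |ΔM|) = 10^4.471 = 29580

Star Q is more luminous, by a factor of 29600.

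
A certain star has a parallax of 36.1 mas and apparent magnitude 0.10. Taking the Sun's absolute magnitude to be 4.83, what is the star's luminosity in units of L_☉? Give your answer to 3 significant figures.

L/L_☉ ≈ 598

d = 1/p = 1000/36.1 mas = 27.70 pc
M = m − 5 log₁₀ d + 5 = 0.10 − 5·1.4425 + 5 = -2.112
M − M_☉ = -2.112 − 4.83 = -6.942
L/L_☉ = 10^(−0.4 × -6.942) = 598.4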